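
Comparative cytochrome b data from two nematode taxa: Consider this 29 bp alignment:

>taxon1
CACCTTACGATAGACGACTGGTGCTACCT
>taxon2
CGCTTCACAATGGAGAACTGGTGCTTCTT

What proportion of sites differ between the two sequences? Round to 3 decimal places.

The sequences differ at 9 of 29 positions (sites 2, 4, 6, 9, 12, 15, 16, 26, 28).
p = 9/29 = 0.310344… ≈ 0.310 (to 3 d.p.).

0.310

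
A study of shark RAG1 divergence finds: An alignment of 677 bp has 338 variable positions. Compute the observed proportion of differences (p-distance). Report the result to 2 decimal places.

p = 338/677 = 0.499261… ≈ 0.50 (to 2 d.p.).

0.50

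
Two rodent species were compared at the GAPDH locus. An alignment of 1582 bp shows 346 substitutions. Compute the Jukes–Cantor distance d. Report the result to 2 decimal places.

p = 346/1582 ≈ 0.21871.
d = −(3/4) ln(1 − 4p/3) = −0.75 ln(1 − 0.291613) = −0.75 ln(0.708387)
  = −0.75 × (-0.344765) = 0.258574 substitutions/site.

0.26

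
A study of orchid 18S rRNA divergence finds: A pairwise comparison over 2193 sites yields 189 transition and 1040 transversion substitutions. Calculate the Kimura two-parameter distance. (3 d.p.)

P = 189/2193 ≈ 0.086183 and Q = 1040/2193 ≈ 0.474236.
Under the Kimura two-parameter model, d = −½ ln(1 − 2P − Q) − ¼ ln(1 − 2Q).
1 − 2P − Q = 0.353398, giving −½ ln(0.353398) = 0.520080.
1 − 2Q = 0.051528, giving −¼ ln(0.051528) = 0.741407.
d = 0.520080 + 0.741407 = 1.261487.

1.261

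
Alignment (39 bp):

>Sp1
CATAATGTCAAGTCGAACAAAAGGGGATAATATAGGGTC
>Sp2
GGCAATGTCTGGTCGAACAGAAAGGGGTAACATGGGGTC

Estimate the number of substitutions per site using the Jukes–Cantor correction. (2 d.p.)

The sequences differ at 10 of 39 sites (1, 2, 3, 10, 11, 20, 23, 27, 31, 34), so p = 10/39 ≈ 0.25641.
d = −(3/4) ln(1 − 4p/3) = −0.75 ln(1 − 0.34188) = −0.75 ln(0.65812)
  = −0.75 × (-0.418368) = 0.313776 substitutions/site.

0.31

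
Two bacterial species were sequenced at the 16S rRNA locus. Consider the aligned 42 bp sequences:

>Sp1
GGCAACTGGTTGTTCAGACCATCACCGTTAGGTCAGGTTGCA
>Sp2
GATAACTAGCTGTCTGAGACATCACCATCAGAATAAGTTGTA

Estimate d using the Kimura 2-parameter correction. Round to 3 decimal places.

0.743

Of 42 sites, 15 differences are transitions and 2 are transversions, so P = 15/42 ≈ 0.357143 and Q = 2/42 ≈ 0.047619.
Under the Kimura two-parameter model, d = −½ ln(1 − 2P − Q) − ¼ ln(1 − 2Q).
1 − 2P − Q = 0.238095, giving −½ ln(0.238095) = 0.717543.
1 − 2Q = 0.904762, giving −¼ ln(0.904762) = 0.025021.
d = 0.717543 + 0.025021 = 0.742564.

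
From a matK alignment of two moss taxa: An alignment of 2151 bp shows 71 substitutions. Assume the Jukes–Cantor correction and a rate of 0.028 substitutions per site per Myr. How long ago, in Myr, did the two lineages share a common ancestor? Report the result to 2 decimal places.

p = 71/2151 ≈ 0.033008.
d = −(3/4) ln(1 − 4p/3) = −0.75 ln(1 − 0.044011) = −0.75 ln(0.955989)
  = −0.75 × (-0.045009) = 0.033757 substitutions/site.
Under a molecular clock d = 2μt, so t = d/(2μ) = 0.033757 / (2 × 0.028) = 0.60 Myr.

0.60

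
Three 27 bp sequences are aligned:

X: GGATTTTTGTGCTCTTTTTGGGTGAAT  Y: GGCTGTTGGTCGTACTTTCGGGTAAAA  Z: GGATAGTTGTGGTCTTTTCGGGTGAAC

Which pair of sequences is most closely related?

X and Z

X–Y: 10/27 differ, p = 0.370, d = 0.511.
X–Z: 5/27 differ, p = 0.185, d = 0.213.
Y–Z: 9/27 differ, p = 0.333, d = 0.441.
The smallest distance is between X and Z.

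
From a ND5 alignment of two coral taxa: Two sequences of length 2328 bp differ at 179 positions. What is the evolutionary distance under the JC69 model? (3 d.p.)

0.081

p = 179/2328 ≈ 0.07689.
d = −(3/4) ln(1 − 4p/3) = −0.75 ln(1 − 0.10252) = −0.75 ln(0.89748)
  = −0.75 × (-0.108164) = 0.081123 substitutions/site.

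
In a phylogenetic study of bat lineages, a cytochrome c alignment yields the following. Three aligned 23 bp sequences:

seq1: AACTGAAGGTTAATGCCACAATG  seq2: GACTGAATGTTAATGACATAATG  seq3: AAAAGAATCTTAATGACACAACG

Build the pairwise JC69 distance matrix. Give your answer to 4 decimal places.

seq1–seq2: 4/23 sites differ → p ≈ 0.173913, d = −0.75 ln(1 − 0.231884) = 0.197861 ≈ 0.1979.
seq1–seq3: 6/23 sites differ → p ≈ 0.26087, d = −0.75 ln(1 − 0.347827) = 0.320584 ≈ 0.3206.
seq2–seq3: 6/23 sites differ → p ≈ 0.26087, d = −0.75 ln(1 − 0.347827) = 0.320584 ≈ 0.3206.

d(seq1,seq2) = 0.1979, d(seq1,seq3) = 0.3206, d(seq2,seq3) = 0.3206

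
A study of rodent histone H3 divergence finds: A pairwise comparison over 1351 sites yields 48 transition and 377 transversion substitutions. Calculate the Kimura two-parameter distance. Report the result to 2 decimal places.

P = 48/1351 ≈ 0.035529 and Q = 377/1351 ≈ 0.279053.
Under the Kimura two-parameter model, d = −½ ln(1 − 2P − Q) − ¼ ln(1 − 2Q).
1 − 2P − Q = 0.649889, giving −½ ln(0.649889) = 0.215477.
1 − 2Q = 0.441894, giving −¼ ln(0.441894) = 0.204171.
d = 0.215477 + 0.204171 = 0.419648.

0.42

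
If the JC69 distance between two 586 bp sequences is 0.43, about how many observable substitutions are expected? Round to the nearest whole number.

192

Invert JC69: p = (3/4)(1 − e^(−4d/3)) = 0.75 × (1 − e^(-0.573333)) = 0.75 × (1 − 0.563644) = 0.327267.
Expected differing sites = pL ≈ 0.327267 × 586 = 191.778462 ≈ 192.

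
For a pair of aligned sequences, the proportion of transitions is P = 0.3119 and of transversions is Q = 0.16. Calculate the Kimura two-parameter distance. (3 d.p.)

Under the Kimura two-parameter model, d = −½ ln(1 − 2P − Q) − ¼ ln(1 − 2Q).
1 − 2P − Q = 0.2162, giving −½ ln(0.2162) = 0.765776.
1 − 2Q = 0.68, giving −¼ ln(0.68) = 0.096416.
d = 0.765776 + 0.096416 = 0.862192.

0.862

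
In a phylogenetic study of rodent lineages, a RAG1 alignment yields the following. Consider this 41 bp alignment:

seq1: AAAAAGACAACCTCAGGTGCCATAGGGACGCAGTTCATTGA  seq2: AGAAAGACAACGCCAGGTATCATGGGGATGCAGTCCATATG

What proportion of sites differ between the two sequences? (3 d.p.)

0.268

The sequences differ at 11 of 41 positions.
p = 11/41 = 0.268292… ≈ 0.268 (to 3 d.p.).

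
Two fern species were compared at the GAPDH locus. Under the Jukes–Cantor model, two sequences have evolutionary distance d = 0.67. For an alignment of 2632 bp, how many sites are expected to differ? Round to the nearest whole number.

1166

Invert JC69: p = (3/4)(1 − e^(−4d/3)) = 0.75 × (1 − e^(-0.893333)) = 0.75 × (1 − 0.409289) = 0.443033.
Expected differing sites = pL ≈ 0.443033 × 2632 = 1166.062856 ≈ 1166.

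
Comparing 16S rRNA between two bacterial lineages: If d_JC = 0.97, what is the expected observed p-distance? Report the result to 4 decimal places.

0.5442

p = (3/4)(1 − e^(−4d/3)) = 0.75 × (1 − e^(-1.293333)) = 0.75 × (1 − 0.274355) = 0.544234.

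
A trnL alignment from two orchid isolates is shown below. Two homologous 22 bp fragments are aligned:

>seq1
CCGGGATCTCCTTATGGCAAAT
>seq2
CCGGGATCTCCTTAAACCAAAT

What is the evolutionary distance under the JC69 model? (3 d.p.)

The sequences differ at 3 of 22 sites (15, 16, 17), so p = 3/22 ≈ 0.136364.
d = −(3/4) ln(1 − 4p/3) = −0.75 ln(1 − 0.181819) = −0.75 ln(0.818181)
  = −0.75 × (-0.200672) = 0.150504 substitutions/site.

0.151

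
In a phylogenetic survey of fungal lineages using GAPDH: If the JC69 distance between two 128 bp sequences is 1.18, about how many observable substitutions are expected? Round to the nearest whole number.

76

Invert JC69: p = (3/4)(1 − e^(−4d/3)) = 0.75 × (1 − e^(-1.573333)) = 0.75 × (1 − 0.207353) = 0.594485.
Expected differing sites = pL ≈ 0.594485 × 128 = 76.09408 ≈ 76.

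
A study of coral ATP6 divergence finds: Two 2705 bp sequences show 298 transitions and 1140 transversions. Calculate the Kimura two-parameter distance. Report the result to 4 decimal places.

P = 298/2705 ≈ 0.110166 and Q = 1140/2705 ≈ 0.421442.
Under the Kimura two-parameter model, d = −½ ln(1 − 2P − Q) − ¼ ln(1 − 2Q).
1 − 2P − Q = 0.358226, giving −½ ln(0.358226) = 0.513296.
1 − 2Q = 0.157116, giving −¼ ln(0.157116) = 0.462693.
d = 0.513296 + 0.462693 = 0.975989.

0.9760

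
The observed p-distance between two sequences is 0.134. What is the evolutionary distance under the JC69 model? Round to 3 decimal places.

d = −(3/4) ln(1 − 4p/3) = −0.75 ln(1 − 0.178667) = −0.75 ln(0.821333)
  = −0.75 × (-0.196827) = 0.147620 substitutions/site.

0.148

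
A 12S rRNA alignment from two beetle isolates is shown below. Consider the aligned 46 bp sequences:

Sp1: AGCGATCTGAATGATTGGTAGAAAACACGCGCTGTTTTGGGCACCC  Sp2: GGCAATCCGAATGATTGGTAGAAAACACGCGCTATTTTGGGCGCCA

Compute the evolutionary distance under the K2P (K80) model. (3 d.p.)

Of 46 sites, 5 differences are transitions and 1 are transversions, so P = 5/46 ≈ 0.108696 and Q = 1/46 ≈ 0.021739.
Under the Kimura two-parameter model, d = −½ ln(1 − 2P − Q) − ¼ ln(1 − 2Q).
1 − 2P − Q = 0.760869, giving −½ ln(0.760869) = 0.136647.
1 − 2Q = 0.956522, giving −¼ ln(0.956522) = 0.011113.
d = 0.136647 + 0.011113 = 0.147760.

0.148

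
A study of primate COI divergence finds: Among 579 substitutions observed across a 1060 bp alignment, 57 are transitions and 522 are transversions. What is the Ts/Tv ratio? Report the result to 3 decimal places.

0.109

R = 57/522 = 0.109195… ≈ 0.109 (to 3 d.p.).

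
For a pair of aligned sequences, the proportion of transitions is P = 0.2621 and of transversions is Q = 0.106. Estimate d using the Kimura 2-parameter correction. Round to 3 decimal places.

0.557

Under the Kimura two-parameter model, d = −½ ln(1 − 2P − Q) − ¼ ln(1 − 2Q).
1 − 2P − Q = 0.3698, giving −½ ln(0.3698) = 0.497396.
1 − 2Q = 0.788, giving −¼ ln(0.788) = 0.059564.
d = 0.497396 + 0.059564 = 0.556960.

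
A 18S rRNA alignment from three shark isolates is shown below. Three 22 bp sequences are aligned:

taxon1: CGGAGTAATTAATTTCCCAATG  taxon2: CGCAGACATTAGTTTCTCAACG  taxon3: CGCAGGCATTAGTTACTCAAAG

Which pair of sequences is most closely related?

taxon2 and taxon3

taxon1–taxon2: 6/22 differ, p = 0.273, d = 0.339.
taxon1–taxon3: 7/22 differ, p = 0.318, d = 0.414.
taxon2–taxon3: 3/22 differ, p = 0.136, d = 0.151.
The smallest distance is between taxon2 and taxon3.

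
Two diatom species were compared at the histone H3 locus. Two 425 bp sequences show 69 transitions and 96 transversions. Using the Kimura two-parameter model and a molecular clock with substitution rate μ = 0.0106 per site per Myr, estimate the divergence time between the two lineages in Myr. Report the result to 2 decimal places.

P = 69/425 ≈ 0.162353 and Q = 96/425 ≈ 0.225882.
Under the Kimura two-parameter model, d = −½ ln(1 − 2P − Q) − ¼ ln(1 − 2Q).
1 − 2P − Q = 0.449412, giving −½ ln(0.449412) = 0.399908.
1 − 2Q = 0.548236, giving −¼ ln(0.548236) = 0.150262.
d = 0.399908 + 0.150262 = 0.550170.
Under a molecular clock d = 2μt, so t = d/(2μ) = 0.550170 / (2 × 0.0106) = 25.95 Myr.

25.95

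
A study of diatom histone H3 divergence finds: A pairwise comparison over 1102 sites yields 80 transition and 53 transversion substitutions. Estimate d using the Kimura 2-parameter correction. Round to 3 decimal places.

0.133

P = 80/1102 ≈ 0.072595 and Q = 53/1102 ≈ 0.048094.
Under the Kimura two-parameter model, d = −½ ln(1 − 2P − Q) − ¼ ln(1 − 2Q).
1 − 2P − Q = 0.806716, giving −½ ln(0.806716) = 0.107392.
1 − 2Q = 0.903812, giving −¼ ln(0.903812) = 0.025283.
d = 0.107392 + 0.025283 = 0.132675.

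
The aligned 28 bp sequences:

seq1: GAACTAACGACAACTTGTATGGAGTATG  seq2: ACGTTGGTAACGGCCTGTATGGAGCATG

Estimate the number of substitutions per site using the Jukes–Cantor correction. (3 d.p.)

The sequences differ at 12 of 28 sites, so p = 12/28 ≈ 0.428571.
d = −(3/4) ln(1 − 4p/3) = −0.75 ln(1 − 0.571428) = −0.75 ln(0.428572)
  = −0.75 × (-0.847297) = 0.635473 substitutions/site.

0.635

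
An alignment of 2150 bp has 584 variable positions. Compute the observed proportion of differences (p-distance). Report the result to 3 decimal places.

p = 584/2150 = 0.271627… ≈ 0.272 (to 3 d.p.).

0.272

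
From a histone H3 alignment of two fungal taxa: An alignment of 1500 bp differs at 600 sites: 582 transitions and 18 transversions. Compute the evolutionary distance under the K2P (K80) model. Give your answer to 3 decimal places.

0.782

P = 582/1500 = 0.388 and Q = 18/1500 = 0.012.
Under the Kimura two-parameter model, d = −½ ln(1 − 2P − Q) − ¼ ln(1 − 2Q).
1 − 2P − Q = 0.212, giving −½ ln(0.212) = 0.775585.
1 − 2Q = 0.976, giving −¼ ln(0.976) = 0.006073.
d = 0.775585 + 0.006073 = 0.781658.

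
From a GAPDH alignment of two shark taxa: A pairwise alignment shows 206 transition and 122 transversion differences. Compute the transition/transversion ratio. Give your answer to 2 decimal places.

1.69

R = 206/122 = 1.688524… ≈ 1.69 (to 2 d.p.).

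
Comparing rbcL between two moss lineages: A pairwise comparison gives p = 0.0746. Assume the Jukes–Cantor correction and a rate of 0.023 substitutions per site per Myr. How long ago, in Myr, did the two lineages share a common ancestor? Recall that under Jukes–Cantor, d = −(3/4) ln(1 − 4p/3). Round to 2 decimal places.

d = −(3/4) ln(1 − 4p/3) = −0.75 ln(1 − 0.099467) = −0.75 ln(0.900533)
  = −0.75 × (-0.104768) = 0.078576 substitutions/site.
Under a molecular clock d = 2μt, so t = d/(2μ) = 0.078576 / (2 × 0.023) = 1.71 Myr.

1.71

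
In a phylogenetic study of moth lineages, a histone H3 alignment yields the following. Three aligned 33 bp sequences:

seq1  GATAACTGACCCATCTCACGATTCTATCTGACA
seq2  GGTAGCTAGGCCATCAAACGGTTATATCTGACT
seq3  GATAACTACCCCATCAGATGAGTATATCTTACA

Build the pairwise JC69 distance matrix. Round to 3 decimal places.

seq1–seq2: 10/33 sites differ → p ≈ 0.30303, d = −0.75 ln(1 − 0.40404) = 0.388186 ≈ 0.388.
seq1–seq3: 8/33 sites differ → p ≈ 0.242424, d = −0.75 ln(1 − 0.323232) = 0.292820 ≈ 0.293.
seq2–seq3: 10/33 sites differ → p ≈ 0.30303, d = −0.75 ln(1 − 0.40404) = 0.388186 ≈ 0.388.

d(seq1,seq2) = 0.388, d(seq1,seq3) = 0.293, d(seq2,seq3) = 0.388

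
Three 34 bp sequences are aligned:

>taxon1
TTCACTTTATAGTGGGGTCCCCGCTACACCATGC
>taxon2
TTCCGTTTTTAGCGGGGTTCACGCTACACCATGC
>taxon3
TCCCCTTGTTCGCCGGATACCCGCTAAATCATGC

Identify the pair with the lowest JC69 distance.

taxon1–taxon2: 6/34 differ, p = 0.176, d = 0.201.
taxon1–taxon3: 11/34 differ, p = 0.324, d = 0.423.
taxon2–taxon3: 10/34 differ, p = 0.294, d = 0.373.
The smallest distance is between taxon1 and taxon2.

taxon1 and taxon2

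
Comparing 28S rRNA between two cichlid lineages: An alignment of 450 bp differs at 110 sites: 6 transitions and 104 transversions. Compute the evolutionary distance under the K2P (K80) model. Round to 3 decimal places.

P = 6/450 ≈ 0.013333 and Q = 104/450 ≈ 0.231111.
Under the Kimura two-parameter model, d = −½ ln(1 − 2P − Q) − ¼ ln(1 − 2Q).
1 − 2P − Q = 0.742223, giving −½ ln(0.742223) = 0.149053.
1 − 2Q = 0.537778, giving −¼ ln(0.537778) = 0.155077.
d = 0.149053 + 0.155077 = 0.304130.

0.304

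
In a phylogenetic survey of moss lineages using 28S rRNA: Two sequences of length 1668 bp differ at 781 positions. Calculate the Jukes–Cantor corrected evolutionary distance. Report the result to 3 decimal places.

p = 781/1668 ≈ 0.468225.
d = −(3/4) ln(1 − 4p/3) = −0.75 ln(1 − 0.6243) = −0.75 ln(0.3757)
  = −0.75 × (-0.978964) = 0.734223 substitutions/site.

0.734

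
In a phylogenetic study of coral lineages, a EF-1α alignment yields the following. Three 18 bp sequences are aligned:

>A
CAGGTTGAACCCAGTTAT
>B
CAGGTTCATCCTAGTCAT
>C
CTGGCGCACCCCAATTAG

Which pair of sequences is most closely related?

A–B: 4/18 differ, p = 0.222, d = 0.264.
A–C: 7/18 differ, p = 0.389, d = 0.548.
B–C: 8/18 differ, p = 0.444, d = 0.673.
The smallest distance is between A and B.

A and B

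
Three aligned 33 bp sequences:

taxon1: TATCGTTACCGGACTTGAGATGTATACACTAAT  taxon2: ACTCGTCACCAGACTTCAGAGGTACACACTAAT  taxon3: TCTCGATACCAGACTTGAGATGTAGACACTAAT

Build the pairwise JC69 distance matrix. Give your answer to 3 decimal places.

d(taxon1,taxon2) = 0.249, d(taxon1,taxon3) = 0.132, d(taxon2,taxon3) = 0.208

taxon1–taxon2: 7/33 sites differ → p ≈ 0.212121, d = −0.75 ln(1 − 0.282828) = 0.249330 ≈ 0.249.
taxon1–taxon3: 4/33 sites differ → p ≈ 0.121212, d = −0.75 ln(1 − 0.161616) = 0.132209 ≈ 0.132.
taxon2–taxon3: 6/33 sites differ → p ≈ 0.181818, d = −0.75 ln(1 − 0.242424) = 0.208224 ≈ 0.208.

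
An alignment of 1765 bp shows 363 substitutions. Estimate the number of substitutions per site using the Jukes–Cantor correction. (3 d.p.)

p = 363/1765 ≈ 0.205666.
d = −(3/4) ln(1 − 4p/3) = −0.75 ln(1 − 0.274221) = −0.75 ln(0.725779)
  = −0.75 × (-0.320510) = 0.240383 substitutions/site.

0.240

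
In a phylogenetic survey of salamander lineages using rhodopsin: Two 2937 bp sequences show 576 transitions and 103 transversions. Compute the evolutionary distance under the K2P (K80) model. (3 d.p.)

P = 576/2937 ≈ 0.196118 and Q = 103/2937 ≈ 0.03507.
Under the Kimura two-parameter model, d = −½ ln(1 − 2P − Q) − ¼ ln(1 − 2Q).
1 − 2P − Q = 0.572694, giving −½ ln(0.572694) = 0.278702.
1 − 2Q = 0.92986, giving −¼ ln(0.92986) = 0.018180.
d = 0.278702 + 0.018180 = 0.296882.

0.297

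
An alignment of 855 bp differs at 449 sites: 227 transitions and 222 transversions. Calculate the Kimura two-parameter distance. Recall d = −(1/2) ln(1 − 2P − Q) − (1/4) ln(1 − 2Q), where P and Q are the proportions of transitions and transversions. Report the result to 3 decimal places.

P = 227/855 ≈ 0.265497 and Q = 222/855 ≈ 0.259649.
Under the Kimura two-parameter model, d = −½ ln(1 − 2P − Q) − ¼ ln(1 − 2Q).
1 − 2P − Q = 0.209357, giving −½ ln(0.209357) = 0.781857.
1 − 2Q = 0.480702, giving −¼ ln(0.480702) = 0.183127.
d = 0.781857 + 0.183127 = 0.964984.

0.965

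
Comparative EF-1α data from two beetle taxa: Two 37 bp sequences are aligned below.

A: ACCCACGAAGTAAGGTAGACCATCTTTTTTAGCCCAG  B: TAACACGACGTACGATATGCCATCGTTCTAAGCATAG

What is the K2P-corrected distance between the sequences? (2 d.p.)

Of 37 sites, 4 differences are transitions and 9 are transversions, so P = 4/37 ≈ 0.108108 and Q = 9/37 ≈ 0.243243.
Under the Kimura two-parameter model, d = −½ ln(1 − 2P − Q) − ¼ ln(1 − 2Q).
1 − 2P − Q = 0.540541, giving −½ ln(0.540541) = 0.307592.
1 − 2Q = 0.513514, giving −¼ ln(0.513514) = 0.166619.
d = 0.307592 + 0.166619 = 0.474211.

0.47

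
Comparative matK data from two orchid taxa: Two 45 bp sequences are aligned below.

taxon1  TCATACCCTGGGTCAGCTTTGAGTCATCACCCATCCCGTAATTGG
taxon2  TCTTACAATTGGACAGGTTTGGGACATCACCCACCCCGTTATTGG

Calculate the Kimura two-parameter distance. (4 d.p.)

0.2649

Of 45 sites, 2 differences are transitions and 8 are transversions, so P = 2/45 ≈ 0.044444 and Q = 8/45 ≈ 0.177778.
Under the Kimura two-parameter model, d = −½ ln(1 − 2P − Q) − ¼ ln(1 − 2Q).
1 − 2P − Q = 0.733334, giving −½ ln(0.733334) = 0.155077.
1 − 2Q = 0.644444, giving −¼ ln(0.644444) = 0.109842.
d = 0.155077 + 0.109842 = 0.264919.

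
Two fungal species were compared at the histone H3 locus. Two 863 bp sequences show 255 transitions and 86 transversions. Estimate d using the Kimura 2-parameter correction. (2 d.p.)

P = 255/863 ≈ 0.295481 and Q = 86/863 ≈ 0.099652.
Under the Kimura two-parameter model, d = −½ ln(1 − 2P − Q) − ¼ ln(1 − 2Q).
1 − 2P − Q = 0.309386, giving −½ ln(0.309386) = 0.586583.
1 − 2Q = 0.800696, giving −¼ ln(0.800696) = 0.055568.
d = 0.586583 + 0.055568 = 0.642151.

0.64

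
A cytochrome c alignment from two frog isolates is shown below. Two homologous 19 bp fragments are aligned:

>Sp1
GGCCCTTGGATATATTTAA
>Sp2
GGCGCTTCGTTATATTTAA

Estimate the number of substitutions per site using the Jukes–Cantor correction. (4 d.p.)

0.1773

The sequences differ at 3 of 19 sites (4, 8, 10), so p = 3/19 ≈ 0.157895.
d = −(3/4) ln(1 − 4p/3) = −0.75 ln(1 − 0.210527) = −0.75 ln(0.789473)
  = −0.75 × (-0.236390) = 0.177293 substitutions/site.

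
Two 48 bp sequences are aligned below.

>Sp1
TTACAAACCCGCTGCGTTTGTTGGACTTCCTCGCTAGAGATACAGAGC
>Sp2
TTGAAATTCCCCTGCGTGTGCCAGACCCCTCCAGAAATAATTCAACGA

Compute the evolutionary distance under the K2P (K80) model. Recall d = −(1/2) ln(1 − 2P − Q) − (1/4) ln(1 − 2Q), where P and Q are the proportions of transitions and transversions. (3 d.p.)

Of 48 sites, 13 differences are transitions and 10 are transversions, so P = 13/48 ≈ 0.270833 and Q = 10/48 ≈ 0.208333.
Under the Kimura two-parameter model, d = −½ ln(1 − 2P − Q) − ¼ ln(1 − 2Q).
1 − 2P − Q = 0.250001, giving −½ ln(0.250001) = 0.693145.
1 − 2Q = 0.583334, giving −¼ ln(0.583334) = 0.134749.
d = 0.693145 + 0.134749 = 0.827894.

0.828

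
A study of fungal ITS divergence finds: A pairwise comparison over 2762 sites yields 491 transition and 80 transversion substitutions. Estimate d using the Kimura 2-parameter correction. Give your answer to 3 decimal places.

P = 491/2762 ≈ 0.17777 and Q = 80/2762 ≈ 0.028965.
Under the Kimura two-parameter model, d = −½ ln(1 − 2P − Q) − ¼ ln(1 − 2Q).
1 − 2P − Q = 0.615495, giving −½ ln(0.615495) = 0.242664.
1 − 2Q = 0.94207, giving −¼ ln(0.94207) = 0.014919.
d = 0.242664 + 0.014919 = 0.257583.

0.258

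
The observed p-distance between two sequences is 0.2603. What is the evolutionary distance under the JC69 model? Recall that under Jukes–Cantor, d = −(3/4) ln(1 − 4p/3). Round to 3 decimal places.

0.320

d = −(3/4) ln(1 − 4p/3) = −0.75 ln(1 − 0.347067) = −0.75 ln(0.652933)
  = −0.75 × (-0.426281) = 0.319711 substitutions/site.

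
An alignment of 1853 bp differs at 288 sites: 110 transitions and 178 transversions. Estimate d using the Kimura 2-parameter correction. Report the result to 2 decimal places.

P = 110/1853 ≈ 0.059363 and Q = 178/1853 ≈ 0.09606.
Under the Kimura two-parameter model, d = −½ ln(1 − 2P − Q) − ¼ ln(1 − 2Q).
1 − 2P − Q = 0.785214, giving −½ ln(0.785214) = 0.120899.
1 − 2Q = 0.80788, giving −¼ ln(0.80788) = 0.053335.
d = 0.120899 + 0.053335 = 0.174234.

0.17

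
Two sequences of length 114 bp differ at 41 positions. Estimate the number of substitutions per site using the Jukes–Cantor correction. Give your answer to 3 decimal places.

0.490

p = 41/114 ≈ 0.359649.
d = −(3/4) ln(1 − 4p/3) = −0.75 ln(1 − 0.479532) = −0.75 ln(0.520468)
  = −0.75 × (-0.653027) = 0.489770 substitutions/site.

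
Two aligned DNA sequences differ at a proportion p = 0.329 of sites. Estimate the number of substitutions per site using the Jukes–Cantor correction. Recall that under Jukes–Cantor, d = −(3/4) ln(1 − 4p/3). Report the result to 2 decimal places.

0.43

d = −(3/4) ln(1 − 4p/3) = −0.75 ln(1 − 0.438667) = −0.75 ln(0.561333)
  = −0.75 × (-0.577441) = 0.433081 substitutions/site.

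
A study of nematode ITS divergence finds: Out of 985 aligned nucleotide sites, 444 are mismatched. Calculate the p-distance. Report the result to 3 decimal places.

p = 444/985 = 0.450761… ≈ 0.451 (to 3 d.p.).

0.451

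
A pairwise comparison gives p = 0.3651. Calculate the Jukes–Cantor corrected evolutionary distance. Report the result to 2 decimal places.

0.50

d = −(3/4) ln(1 − 4p/3) = −0.75 ln(1 − 0.4868) = −0.75 ln(0.5132)
  = −0.75 × (-0.667090) = 0.500318 substitutions/site.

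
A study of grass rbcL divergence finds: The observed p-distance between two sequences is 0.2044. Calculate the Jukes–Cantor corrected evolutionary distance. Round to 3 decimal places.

0.239

d = −(3/4) ln(1 − 4p/3) = −0.75 ln(1 − 0.272533) = −0.75 ln(0.727467)
  = −0.75 × (-0.318187) = 0.238640 substitutions/site.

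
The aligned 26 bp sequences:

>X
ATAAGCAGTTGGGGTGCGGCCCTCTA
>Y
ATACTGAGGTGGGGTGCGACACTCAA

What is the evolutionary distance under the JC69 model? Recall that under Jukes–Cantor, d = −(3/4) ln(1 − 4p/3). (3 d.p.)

The sequences differ at 7 of 26 sites (4, 5, 6, 9, 19, 21, 25), so p = 7/26 ≈ 0.269231.
d = −(3/4) ln(1 − 4p/3) = −0.75 ln(1 − 0.358975) = −0.75 ln(0.641025)
  = −0.75 × (-0.444687) = 0.333515 substitutions/site.

0.334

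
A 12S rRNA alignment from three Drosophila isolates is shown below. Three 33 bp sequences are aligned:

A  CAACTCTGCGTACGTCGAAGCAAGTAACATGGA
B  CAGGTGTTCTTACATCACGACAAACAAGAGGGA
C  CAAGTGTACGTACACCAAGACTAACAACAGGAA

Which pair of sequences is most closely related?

B and C

A–B: 14/33 differ, p = 0.424, d = 0.625.
A–C: 13/33 differ, p = 0.394, d = 0.559.
B–C: 8/33 differ, p = 0.242, d = 0.293.
The smallest distance is between B and C.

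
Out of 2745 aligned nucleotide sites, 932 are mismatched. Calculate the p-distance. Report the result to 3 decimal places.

0.340

p = 932/2745 = 0.339526… ≈ 0.340 (to 3 d.p.).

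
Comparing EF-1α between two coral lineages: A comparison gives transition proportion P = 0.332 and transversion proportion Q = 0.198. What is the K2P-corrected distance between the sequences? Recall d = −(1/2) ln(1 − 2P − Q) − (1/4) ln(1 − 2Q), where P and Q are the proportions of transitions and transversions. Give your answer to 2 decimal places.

Under the Kimura two-parameter model, d = −½ ln(1 − 2P − Q) − ¼ ln(1 − 2Q).
1 − 2P − Q = 0.138, giving −½ ln(0.138) = 0.990251.
1 − 2Q = 0.604, giving −¼ ln(0.604) = 0.126045.
d = 0.990251 + 0.126045 = 1.116296.

1.12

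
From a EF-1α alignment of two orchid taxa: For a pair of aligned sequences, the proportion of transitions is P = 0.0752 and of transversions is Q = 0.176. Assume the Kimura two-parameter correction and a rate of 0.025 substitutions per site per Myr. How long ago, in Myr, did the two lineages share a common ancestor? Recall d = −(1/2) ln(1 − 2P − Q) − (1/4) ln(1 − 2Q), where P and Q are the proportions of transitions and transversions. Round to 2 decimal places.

6.12

Under the Kimura two-parameter model, d = −½ ln(1 − 2P − Q) − ¼ ln(1 − 2Q).
1 − 2P − Q = 0.6736, giving −½ ln(0.6736) = 0.197559.
1 − 2Q = 0.648, giving −¼ ln(0.648) = 0.108466.
d = 0.197559 + 0.108466 = 0.306025.
Under a molecular clock d = 2μt, so t = d/(2μ) = 0.306025 / (2 × 0.025) = 6.12 Myr.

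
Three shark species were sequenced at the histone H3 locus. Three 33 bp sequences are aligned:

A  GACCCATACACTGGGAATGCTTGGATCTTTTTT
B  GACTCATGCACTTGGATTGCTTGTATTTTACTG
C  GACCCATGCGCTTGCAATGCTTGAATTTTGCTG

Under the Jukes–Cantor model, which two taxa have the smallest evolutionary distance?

A–B: 9/33 differ, p = 0.273, d = 0.339.
A–C: 9/33 differ, p = 0.273, d = 0.339.
B–C: 6/33 differ, p = 0.182, d = 0.208.
The smallest distance is between B and C.

B and C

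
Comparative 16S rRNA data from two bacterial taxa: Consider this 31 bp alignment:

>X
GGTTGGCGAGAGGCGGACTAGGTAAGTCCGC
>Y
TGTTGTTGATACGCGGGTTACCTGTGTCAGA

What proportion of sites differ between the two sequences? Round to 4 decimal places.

0.4194

The sequences differ at 13 of 31 positions.
p = 13/31 = 0.419354… ≈ 0.4194 (to 4 d.p.).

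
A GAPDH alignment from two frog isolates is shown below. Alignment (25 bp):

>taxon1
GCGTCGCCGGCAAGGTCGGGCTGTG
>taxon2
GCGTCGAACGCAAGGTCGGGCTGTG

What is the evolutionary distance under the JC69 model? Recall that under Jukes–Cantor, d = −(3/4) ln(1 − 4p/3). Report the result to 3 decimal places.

0.131

The sequences differ at 3 of 25 sites (7, 8, 9), so p = 3/25 = 0.12.
d = −(3/4) ln(1 − 4p/3) = −0.75 ln(1 − 0.16) = −0.75 ln(0.84)
  = −0.75 × (-0.174353) = 0.130765 substitutions/site.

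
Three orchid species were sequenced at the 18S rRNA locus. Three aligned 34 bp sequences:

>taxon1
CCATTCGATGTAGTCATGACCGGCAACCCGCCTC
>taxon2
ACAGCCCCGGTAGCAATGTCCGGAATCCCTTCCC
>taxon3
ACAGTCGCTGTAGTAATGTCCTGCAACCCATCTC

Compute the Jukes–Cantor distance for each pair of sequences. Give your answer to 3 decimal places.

taxon1–taxon2: 14/34 sites differ → p ≈ 0.411765, d = −0.75 ln(1 − 0.54902) = 0.597249 ≈ 0.597.
taxon1–taxon3: 8/34 sites differ → p ≈ 0.235294, d = −0.75 ln(1 − 0.313725) = 0.282358 ≈ 0.282.
taxon2–taxon3: 9/34 sites differ → p ≈ 0.264706, d = −0.75 ln(1 − 0.352941) = 0.326488 ≈ 0.326.

d(taxon1,taxon2) = 0.597, d(taxon1,taxon3) = 0.282, d(taxon2,taxon3) = 0.326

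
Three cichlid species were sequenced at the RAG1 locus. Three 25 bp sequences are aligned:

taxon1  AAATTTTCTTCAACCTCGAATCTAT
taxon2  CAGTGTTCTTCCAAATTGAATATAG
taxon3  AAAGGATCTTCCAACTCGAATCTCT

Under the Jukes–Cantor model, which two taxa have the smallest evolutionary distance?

taxon1–taxon2: 9/25 differ, p = 0.360, d = 0.490.
taxon1–taxon3: 6/25 differ, p = 0.240, d = 0.289.
taxon2–taxon3: 9/25 differ, p = 0.360, d = 0.490.
The smallest distance is between taxon1 and taxon3.

taxon1 and taxon3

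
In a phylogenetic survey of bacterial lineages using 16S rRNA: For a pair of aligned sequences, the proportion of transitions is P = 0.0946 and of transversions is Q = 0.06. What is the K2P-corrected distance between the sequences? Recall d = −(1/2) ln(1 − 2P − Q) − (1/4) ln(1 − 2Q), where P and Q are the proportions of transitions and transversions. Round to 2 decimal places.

Under the Kimura two-parameter model, d = −½ ln(1 − 2P − Q) − ¼ ln(1 − 2Q).
1 − 2P − Q = 0.7508, giving −½ ln(0.7508) = 0.143308.
1 − 2Q = 0.88, giving −¼ ln(0.88) = 0.031958.
d = 0.143308 + 0.031958 = 0.175266.

0.18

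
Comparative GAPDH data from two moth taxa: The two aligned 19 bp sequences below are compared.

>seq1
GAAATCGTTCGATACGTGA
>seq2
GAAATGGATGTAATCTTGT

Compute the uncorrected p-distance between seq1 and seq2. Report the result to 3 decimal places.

The sequences differ at 8 of 19 positions (sites 6, 8, 10, 11, 13, 14, 16, 19).
p = 8/19 = 0.421052… ≈ 0.421 (to 3 d.p.).

0.421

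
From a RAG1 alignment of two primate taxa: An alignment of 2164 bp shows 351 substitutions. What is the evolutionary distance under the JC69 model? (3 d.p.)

0.183

p = 351/2164 ≈ 0.1622.
d = −(3/4) ln(1 − 4p/3) = −0.75 ln(1 − 0.216267) = −0.75 ln(0.783733)
  = −0.75 × (-0.243687) = 0.182765 substitutions/site.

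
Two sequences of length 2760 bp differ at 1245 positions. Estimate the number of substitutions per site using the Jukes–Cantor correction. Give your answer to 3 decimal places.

p = 1245/2760 ≈ 0.451087.
d = −(3/4) ln(1 − 4p/3) = −0.75 ln(1 − 0.601449) = −0.75 ln(0.398551)
  = −0.75 × (-0.919920) = 0.689940 substitutions/site.

0.690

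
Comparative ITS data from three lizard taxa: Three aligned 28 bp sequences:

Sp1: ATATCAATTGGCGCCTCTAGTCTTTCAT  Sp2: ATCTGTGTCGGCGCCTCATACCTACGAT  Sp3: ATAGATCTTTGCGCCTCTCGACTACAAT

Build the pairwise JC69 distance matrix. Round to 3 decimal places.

d(Sp1,Sp2) = 0.635, d(Sp1,Sp3) = 0.485, d(Sp2,Sp3) = 0.556

Sp1–Sp2: 12/28 sites differ → p ≈ 0.428571, d = −0.75 ln(1 − 0.571428) = 0.635472 ≈ 0.635.
Sp1–Sp3: 10/28 sites differ → p ≈ 0.357143, d = −0.75 ln(1 − 0.476191) = 0.484971 ≈ 0.485.
Sp2–Sp3: 11/28 sites differ → p ≈ 0.392857, d = −0.75 ln(1 − 0.523809) = 0.556452 ≈ 0.556.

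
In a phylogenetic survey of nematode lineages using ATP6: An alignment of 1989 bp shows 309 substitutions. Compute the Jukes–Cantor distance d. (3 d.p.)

0.174

p = 309/1989 ≈ 0.155354.
d = −(3/4) ln(1 − 4p/3) = −0.75 ln(1 − 0.207139) = −0.75 ln(0.792861)
  = −0.75 × (-0.232107) = 0.174080 substitutions/site.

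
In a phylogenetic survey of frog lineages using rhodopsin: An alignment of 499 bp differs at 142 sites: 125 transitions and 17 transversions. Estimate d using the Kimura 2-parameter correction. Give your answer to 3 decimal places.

P = 125/499 ≈ 0.250501 and Q = 17/499 ≈ 0.034068.
Under the Kimura two-parameter model, d = −½ ln(1 − 2P − Q) − ¼ ln(1 − 2Q).
1 − 2P − Q = 0.46493, giving −½ ln(0.46493) = 0.382934.
1 − 2Q = 0.931864, giving −¼ ln(0.931864) = 0.017642.
d = 0.382934 + 0.017642 = 0.400576.

0.401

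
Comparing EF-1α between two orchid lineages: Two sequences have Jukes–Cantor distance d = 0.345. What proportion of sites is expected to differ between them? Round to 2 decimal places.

0.28

p = (3/4)(1 − e^(−4d/3)) = 0.75 × (1 − e^(-0.46)) = 0.75 × (1 − 0.631284) = 0.276537.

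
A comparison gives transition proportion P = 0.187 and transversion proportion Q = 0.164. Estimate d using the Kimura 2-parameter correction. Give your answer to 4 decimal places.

0.4855

Under the Kimura two-parameter model, d = −½ ln(1 − 2P − Q) − ¼ ln(1 − 2Q).
1 − 2P − Q = 0.462, giving −½ ln(0.462) = 0.386095.
1 − 2Q = 0.672, giving −¼ ln(0.672) = 0.099374.
d = 0.386095 + 0.099374 = 0.485469.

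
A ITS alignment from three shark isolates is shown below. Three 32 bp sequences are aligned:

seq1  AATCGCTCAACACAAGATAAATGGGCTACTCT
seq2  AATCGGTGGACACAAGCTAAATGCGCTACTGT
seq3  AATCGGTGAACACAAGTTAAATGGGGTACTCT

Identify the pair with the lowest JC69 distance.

seq1–seq2: 6/32 differ, p = 0.188, d = 0.216.
seq1–seq3: 4/32 differ, p = 0.125, d = 0.137.
seq2–seq3: 5/32 differ, p = 0.156, d = 0.175.
The smallest distance is between seq1 and seq3.

seq1 and seq3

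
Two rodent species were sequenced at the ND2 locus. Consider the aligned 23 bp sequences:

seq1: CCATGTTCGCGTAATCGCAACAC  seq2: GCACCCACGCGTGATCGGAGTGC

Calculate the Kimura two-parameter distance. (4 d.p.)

0.7017

Of 23 sites, 6 differences are transitions and 4 are transversions, so P = 6/23 ≈ 0.26087 and Q = 4/23 ≈ 0.173913.
Under the Kimura two-parameter model, d = −½ ln(1 − 2P − Q) − ¼ ln(1 − 2Q).
1 − 2P − Q = 0.304347, giving −½ ln(0.304347) = 0.594793.
1 − 2Q = 0.652174, giving −¼ ln(0.652174) = 0.106861.
d = 0.594793 + 0.106861 = 0.701654.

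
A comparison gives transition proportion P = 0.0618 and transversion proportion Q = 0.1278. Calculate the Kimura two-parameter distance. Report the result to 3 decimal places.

Under the Kimura two-parameter model, d = −½ ln(1 − 2P − Q) − ¼ ln(1 − 2Q).
1 − 2P − Q = 0.7486, giving −½ ln(0.7486) = 0.144775.
1 − 2Q = 0.7444, giving −¼ ln(0.7444) = 0.073794.
d = 0.144775 + 0.073794 = 0.218569.

0.219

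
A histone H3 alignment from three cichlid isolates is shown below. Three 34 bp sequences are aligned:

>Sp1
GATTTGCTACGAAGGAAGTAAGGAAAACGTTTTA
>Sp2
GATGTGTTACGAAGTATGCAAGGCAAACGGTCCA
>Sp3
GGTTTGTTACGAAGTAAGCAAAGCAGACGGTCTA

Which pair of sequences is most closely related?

Sp2 and Sp3

Sp1–Sp2: 9/34 differ, p = 0.265, d = 0.326.
Sp1–Sp3: 9/34 differ, p = 0.265, d = 0.326.
Sp2–Sp3: 6/34 differ, p = 0.176, d = 0.201.
The smallest distance is between Sp2 and Sp3.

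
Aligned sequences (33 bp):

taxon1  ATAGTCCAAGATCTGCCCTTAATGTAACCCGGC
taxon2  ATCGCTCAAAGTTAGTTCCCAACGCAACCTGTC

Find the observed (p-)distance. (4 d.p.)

0.4545

The sequences differ at 15 of 33 positions.
p = 15/33 = 0.454545… ≈ 0.4545 (to 4 d.p.).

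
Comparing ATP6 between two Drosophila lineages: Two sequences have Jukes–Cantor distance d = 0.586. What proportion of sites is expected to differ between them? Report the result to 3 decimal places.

p = (3/4)(1 − e^(−4d/3)) = 0.75 × (1 − e^(-0.781333)) = 0.75 × (1 − 0.457795) = 0.406654.

0.407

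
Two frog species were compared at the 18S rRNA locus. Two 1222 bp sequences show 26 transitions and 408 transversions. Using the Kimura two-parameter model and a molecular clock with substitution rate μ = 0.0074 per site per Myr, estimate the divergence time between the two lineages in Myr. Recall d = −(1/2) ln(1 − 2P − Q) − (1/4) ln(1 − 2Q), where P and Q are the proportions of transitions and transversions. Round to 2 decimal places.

P = 26/1222 ≈ 0.021277 and Q = 408/1222 ≈ 0.333879.
Under the Kimura two-parameter model, d = −½ ln(1 − 2P − Q) − ¼ ln(1 − 2Q).
1 − 2P − Q = 0.623567, giving −½ ln(0.623567) = 0.236150.
1 − 2Q = 0.332242, giving −¼ ln(0.332242) = 0.275473.
d = 0.236150 + 0.275473 = 0.511623.
Under a molecular clock d = 2μt, so t = d/(2μ) = 0.511623 / (2 × 0.0074) = 34.57 Myr.

34.57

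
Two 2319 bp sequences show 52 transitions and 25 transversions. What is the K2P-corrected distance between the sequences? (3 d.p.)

P = 52/2319 ≈ 0.022423 and Q = 25/2319 ≈ 0.010781.
Under the Kimura two-parameter model, d = −½ ln(1 − 2P − Q) − ¼ ln(1 − 2Q).
1 − 2P − Q = 0.944373, giving −½ ln(0.944373) = 0.028617.
1 − 2Q = 0.978438, giving −¼ ln(0.978438) = 0.005449.
d = 0.028617 + 0.005449 = 0.034066.

0.034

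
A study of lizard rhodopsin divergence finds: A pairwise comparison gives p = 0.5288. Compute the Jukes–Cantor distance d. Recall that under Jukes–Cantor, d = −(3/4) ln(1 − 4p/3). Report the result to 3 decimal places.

d = −(3/4) ln(1 − 4p/3) = −0.75 ln(1 − 0.705067) = −0.75 ln(0.294933)
  = −0.75 × (-1.221007) = 0.915755 substitutions/site.

0.916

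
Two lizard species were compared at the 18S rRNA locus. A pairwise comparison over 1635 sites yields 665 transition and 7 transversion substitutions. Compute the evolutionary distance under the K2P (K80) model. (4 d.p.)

P = 665/1635 ≈ 0.406728 and Q = 7/1635 ≈ 0.004281.
Under the Kimura two-parameter model, d = −½ ln(1 − 2P − Q) − ¼ ln(1 − 2Q).
1 − 2P − Q = 0.182263, giving −½ ln(0.182263) = 0.851152.
1 − 2Q = 0.991438, giving −¼ ln(0.991438) = 0.002150.
d = 0.851152 + 0.002150 = 0.853302.

0.8533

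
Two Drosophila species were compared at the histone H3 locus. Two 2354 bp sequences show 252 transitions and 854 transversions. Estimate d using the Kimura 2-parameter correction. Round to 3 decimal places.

P = 252/2354 ≈ 0.107052 and Q = 854/2354 ≈ 0.362787.
Under the Kimura two-parameter model, d = −½ ln(1 − 2P − Q) − ¼ ln(1 − 2Q).
1 − 2P − Q = 0.423109, giving −½ ln(0.423109) = 0.430063.
1 − 2Q = 0.274426, giving −¼ ln(0.274426) = 0.323268.
d = 0.430063 + 0.323268 = 0.753331.

0.753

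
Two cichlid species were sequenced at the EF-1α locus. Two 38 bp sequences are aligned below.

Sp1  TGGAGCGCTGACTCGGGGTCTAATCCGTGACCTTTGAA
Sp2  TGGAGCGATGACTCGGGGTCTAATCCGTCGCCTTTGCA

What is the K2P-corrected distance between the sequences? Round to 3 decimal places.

0.114

Of 38 sites, 1 differences are transitions and 3 are transversions, so P = 1/38 ≈ 0.026316 and Q = 3/38 ≈ 0.078947.
Under the Kimura two-parameter model, d = −½ ln(1 − 2P − Q) − ¼ ln(1 − 2Q).
1 − 2P − Q = 0.868421, giving −½ ln(0.868421) = 0.070539.
1 − 2Q = 0.842106, giving −¼ ln(0.842106) = 0.042962.
d = 0.070539 + 0.042962 = 0.113501.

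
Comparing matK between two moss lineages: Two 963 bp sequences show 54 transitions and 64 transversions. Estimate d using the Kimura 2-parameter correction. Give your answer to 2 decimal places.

P = 54/963 ≈ 0.056075 and Q = 64/963 ≈ 0.066459.
Under the Kimura two-parameter model, d = −½ ln(1 − 2P − Q) − ¼ ln(1 − 2Q).
1 − 2P − Q = 0.821391, giving −½ ln(0.821391) = 0.098378.
1 − 2Q = 0.867082, giving −¼ ln(0.867082) = 0.035655.
d = 0.098378 + 0.035655 = 0.134033.

0.13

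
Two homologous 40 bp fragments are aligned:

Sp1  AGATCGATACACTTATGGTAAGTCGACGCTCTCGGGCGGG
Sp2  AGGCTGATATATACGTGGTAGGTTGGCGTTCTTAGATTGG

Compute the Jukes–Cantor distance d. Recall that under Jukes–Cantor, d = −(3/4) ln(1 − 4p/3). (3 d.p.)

0.627

The sequences differ at 17 of 40 sites, so p = 17/40 = 0.425.
d = −(3/4) ln(1 − 4p/3) = −0.75 ln(1 − 0.566667) = −0.75 ln(0.433333)
  = −0.75 × (-0.836249) = 0.627187 substitutions/site.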